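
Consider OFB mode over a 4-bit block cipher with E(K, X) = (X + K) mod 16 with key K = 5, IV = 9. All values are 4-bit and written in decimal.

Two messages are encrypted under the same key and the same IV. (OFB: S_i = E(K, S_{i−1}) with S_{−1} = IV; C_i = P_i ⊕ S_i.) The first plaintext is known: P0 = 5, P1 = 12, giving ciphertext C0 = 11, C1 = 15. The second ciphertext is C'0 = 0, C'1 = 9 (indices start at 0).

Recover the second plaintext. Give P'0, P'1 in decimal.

P'0 = 14, P'1 = 10

In OFB with a reused IV, both messages share the same keystream S_i, so C_i ⊕ C'_i = P_i ⊕ P'_i and thus P'_i = P_i ⊕ C_i ⊕ C'_i.
P'0: 5 ⊕ 11 ⊕ 0 = 14.
P'1: 12 ⊕ 15 ⊕ 9 = 10.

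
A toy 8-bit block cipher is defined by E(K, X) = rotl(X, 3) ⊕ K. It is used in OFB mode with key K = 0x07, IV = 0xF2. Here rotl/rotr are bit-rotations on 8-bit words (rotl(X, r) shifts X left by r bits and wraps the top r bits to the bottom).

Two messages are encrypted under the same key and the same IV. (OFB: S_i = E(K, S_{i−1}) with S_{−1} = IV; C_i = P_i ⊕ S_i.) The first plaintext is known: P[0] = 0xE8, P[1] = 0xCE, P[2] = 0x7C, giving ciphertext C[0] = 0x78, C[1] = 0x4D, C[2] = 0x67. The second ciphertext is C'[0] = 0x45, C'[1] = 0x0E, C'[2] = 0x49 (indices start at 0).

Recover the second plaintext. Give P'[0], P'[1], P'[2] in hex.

P'[0] = 0xD5, P'[1] = 0x8D, P'[2] = 0x52

In OFB with a reused IV, both messages share the same keystream S_i, so C_i ⊕ C'_i = P_i ⊕ P'_i and thus P'_i = P_i ⊕ C_i ⊕ C'_i.
P'[0]: 0xE8 ⊕ 0x78 ⊕ 0x45 = 0xD5.
P'[1]: 0xCE ⊕ 0x4D ⊕ 0x0E = 0x8D.
P'[2]: 0x7C ⊕ 0x67 ⊕ 0x49 = 0x52.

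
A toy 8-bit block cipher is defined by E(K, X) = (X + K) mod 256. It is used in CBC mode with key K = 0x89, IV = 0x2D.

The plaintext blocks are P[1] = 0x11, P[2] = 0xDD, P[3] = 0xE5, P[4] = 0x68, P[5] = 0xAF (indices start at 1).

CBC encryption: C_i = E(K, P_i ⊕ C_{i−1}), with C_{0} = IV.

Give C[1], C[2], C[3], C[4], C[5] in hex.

C[1]: P[1] ⊕ 0x2D = 0x3C; E(K, 0x3C) = 0xC5.
C[2]: P[2] ⊕ 0xC5 = 0x18; E(K, 0x18) = 0xA1.
C[3]: P[3] ⊕ 0xA1 = 0x44; E(K, 0x44) = 0xCD.
C[4]: P[4] ⊕ 0xCD = 0xA5; E(K, 0xA5) = 0x2E.
C[5]: P[5] ⊕ 0x2E = 0x81; E(K, 0x81) = 0x0A.

C[1] = 0xC5, C[2] = 0xA1, C[3] = 0xCD, C[4] = 0x2E, C[5] = 0x0A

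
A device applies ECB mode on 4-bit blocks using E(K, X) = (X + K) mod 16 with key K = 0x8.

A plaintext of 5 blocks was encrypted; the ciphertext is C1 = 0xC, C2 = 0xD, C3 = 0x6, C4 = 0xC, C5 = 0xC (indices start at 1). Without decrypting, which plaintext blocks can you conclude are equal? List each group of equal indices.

ECB encrypts each block independently with the same key, so equal ciphertext blocks imply equal plaintext blocks.
C1 = C4 = C5 = 0xC, so P1 = P4 = P5.

P1 = P4 = P5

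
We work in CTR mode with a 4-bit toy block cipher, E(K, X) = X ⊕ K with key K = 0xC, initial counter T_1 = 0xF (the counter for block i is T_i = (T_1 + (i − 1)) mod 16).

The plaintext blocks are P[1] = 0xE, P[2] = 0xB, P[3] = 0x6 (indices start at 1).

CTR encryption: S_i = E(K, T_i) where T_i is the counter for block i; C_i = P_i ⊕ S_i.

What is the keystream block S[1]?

C[1]: T = 0xF, S = E(K, T) = 0x3; 0xE ⊕ 0x3 = 0xD.
So S[1] = 0x3.

0x3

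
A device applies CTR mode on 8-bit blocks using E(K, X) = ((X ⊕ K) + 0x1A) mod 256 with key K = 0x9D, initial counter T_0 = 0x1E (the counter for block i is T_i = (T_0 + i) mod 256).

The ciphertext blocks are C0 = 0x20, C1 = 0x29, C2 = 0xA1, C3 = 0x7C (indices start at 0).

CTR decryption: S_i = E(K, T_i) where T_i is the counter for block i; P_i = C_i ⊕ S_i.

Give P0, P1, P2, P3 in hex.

P0: T = 0x1E, S = E(K, T) = 0x9D; 0x20 ⊕ 0x9D = 0xBD.
P1: T = 0x1F, S = E(K, T) = 0x9C; 0x29 ⊕ 0x9C = 0xB5.
P2: T = 0x20, S = E(K, T) = 0xD7; 0xA1 ⊕ 0xD7 = 0x76.
P3: T = 0x21, S = E(K, T) = 0xD6; 0x7C ⊕ 0xD6 = 0xAA.

P0 = 0xBD, P1 = 0xB5, P2 = 0x76, P3 = 0xAA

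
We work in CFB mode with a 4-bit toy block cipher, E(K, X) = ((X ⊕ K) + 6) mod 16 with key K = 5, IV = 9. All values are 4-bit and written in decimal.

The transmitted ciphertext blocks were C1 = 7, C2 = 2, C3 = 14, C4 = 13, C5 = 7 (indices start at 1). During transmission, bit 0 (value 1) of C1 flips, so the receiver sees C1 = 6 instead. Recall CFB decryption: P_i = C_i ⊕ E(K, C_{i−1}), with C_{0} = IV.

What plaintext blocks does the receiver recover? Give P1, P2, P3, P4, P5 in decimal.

P1 = 4, P2 = 11, P3 = 3, P4 = 12, P5 = 9

Only C1 changed, to 6. In CFB, a change in C_i flips the same bit in P_i and garbles P_{i+1}. Decrypting the received ciphertext:
P1: E(K, 9) = 2; 6 ⊕ 2 = 4.
P2: E(K, 6) = 9; 2 ⊕ 9 = 11.
P3: E(K, 2) = 13; 14 ⊕ 13 = 3.
P4: E(K, 14) = 1; 13 ⊕ 1 = 12.
P5: E(K, 13) = 14; 7 ⊕ 14 = 9.
Blocks that differ from the original plaintext: P1, P2.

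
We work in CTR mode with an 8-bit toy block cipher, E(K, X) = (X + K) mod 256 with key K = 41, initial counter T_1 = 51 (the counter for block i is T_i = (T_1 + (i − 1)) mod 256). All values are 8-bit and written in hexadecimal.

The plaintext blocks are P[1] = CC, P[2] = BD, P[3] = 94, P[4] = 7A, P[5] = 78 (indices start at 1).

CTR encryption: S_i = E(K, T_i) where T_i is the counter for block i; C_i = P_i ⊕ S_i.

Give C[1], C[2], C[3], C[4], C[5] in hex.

C[1] = 5E, C[2] = 2E, C[3] = 00, C[4] = EF, C[5] = EE

C[1]: T = 51, S = E(K, T) = 92; CC ⊕ 92 = 5E.
C[2]: T = 52, S = E(K, T) = 93; BD ⊕ 93 = 2E.
C[3]: T = 53, S = E(K, T) = 94; 94 ⊕ 94 = 00.
C[4]: T = 54, S = E(K, T) = 95; 7A ⊕ 95 = EF.
C[5]: T = 55, S = E(K, T) = 96; 78 ⊕ 96 = EE.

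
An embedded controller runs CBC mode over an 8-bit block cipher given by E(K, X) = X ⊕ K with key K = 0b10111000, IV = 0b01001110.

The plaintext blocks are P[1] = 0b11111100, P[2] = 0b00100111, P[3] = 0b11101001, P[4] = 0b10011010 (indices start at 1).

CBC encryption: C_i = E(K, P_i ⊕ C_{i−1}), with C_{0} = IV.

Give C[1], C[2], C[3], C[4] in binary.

C[1] = 0b00001010, C[2] = 0b10010101, C[3] = 0b11000100, C[4] = 0b11100110

C[1]: P[1] ⊕ 0b01001110 = 0b10110010; E(K, 0b10110010) = 0b00001010.
C[2]: P[2] ⊕ 0b00001010 = 0b00101101; E(K, 0b00101101) = 0b10010101.
C[3]: P[3] ⊕ 0b10010101 = 0b01111100; E(K, 0b01111100) = 0b11000100.
C[4]: P[4] ⊕ 0b11000100 = 0b01011110; E(K, 0b01011110) = 0b11100110.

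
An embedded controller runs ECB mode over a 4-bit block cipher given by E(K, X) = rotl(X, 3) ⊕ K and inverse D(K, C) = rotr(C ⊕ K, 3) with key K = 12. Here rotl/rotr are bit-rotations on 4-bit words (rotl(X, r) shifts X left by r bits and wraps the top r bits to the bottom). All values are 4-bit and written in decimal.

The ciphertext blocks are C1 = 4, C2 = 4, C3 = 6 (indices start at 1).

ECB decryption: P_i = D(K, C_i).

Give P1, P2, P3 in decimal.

P1: D(K, 4) = 1.
P2: D(K, 4) = 1.
P3: D(K, 6) = 5.

P1 = 1, P2 = 1, P3 = 5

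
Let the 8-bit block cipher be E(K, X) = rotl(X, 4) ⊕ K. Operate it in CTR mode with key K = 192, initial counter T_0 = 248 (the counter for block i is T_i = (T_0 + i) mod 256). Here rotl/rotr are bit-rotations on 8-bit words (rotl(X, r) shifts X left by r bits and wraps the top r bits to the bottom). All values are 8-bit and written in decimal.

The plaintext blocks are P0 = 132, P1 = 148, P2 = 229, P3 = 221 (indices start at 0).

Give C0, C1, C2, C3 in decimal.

CTR encryption: S_i = E(K, T_i) where T_i is the counter for block i; C_i = P_i ⊕ S_i.
C0: T = 248, S = E(K, T) = 79; 132 ⊕ 79 = 203.
C1: T = 249, S = E(K, T) = 95; 148 ⊕ 95 = 203.
C2: T = 250, S = E(K, T) = 111; 229 ⊕ 111 = 138.
C3: T = 251, S = E(K, T) = 127; 221 ⊕ 127 = 162.

C0 = 203, C1 = 203, C2 = 138, C3 = 162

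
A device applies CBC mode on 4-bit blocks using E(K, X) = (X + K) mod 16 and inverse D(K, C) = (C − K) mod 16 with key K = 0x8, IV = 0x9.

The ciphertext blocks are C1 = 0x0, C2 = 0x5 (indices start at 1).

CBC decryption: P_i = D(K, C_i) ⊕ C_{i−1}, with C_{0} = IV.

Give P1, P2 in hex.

P1: D(K, 0x0) = 0x8; 0x8 ⊕ 0x9 = 0x1.
P2: D(K, 0x5) = 0xD; 0xD ⊕ 0x0 = 0xD.

P1 = 0x1, P2 = 0xD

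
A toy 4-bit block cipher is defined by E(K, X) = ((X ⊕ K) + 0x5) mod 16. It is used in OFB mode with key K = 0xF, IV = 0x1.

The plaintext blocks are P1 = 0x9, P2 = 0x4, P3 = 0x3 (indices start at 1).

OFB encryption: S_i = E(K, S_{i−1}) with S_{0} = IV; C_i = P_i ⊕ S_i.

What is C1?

C1 = 0xA

C1: S = E(K, 0x1) = 0x3; 0x9 ⊕ 0x3 = 0xA.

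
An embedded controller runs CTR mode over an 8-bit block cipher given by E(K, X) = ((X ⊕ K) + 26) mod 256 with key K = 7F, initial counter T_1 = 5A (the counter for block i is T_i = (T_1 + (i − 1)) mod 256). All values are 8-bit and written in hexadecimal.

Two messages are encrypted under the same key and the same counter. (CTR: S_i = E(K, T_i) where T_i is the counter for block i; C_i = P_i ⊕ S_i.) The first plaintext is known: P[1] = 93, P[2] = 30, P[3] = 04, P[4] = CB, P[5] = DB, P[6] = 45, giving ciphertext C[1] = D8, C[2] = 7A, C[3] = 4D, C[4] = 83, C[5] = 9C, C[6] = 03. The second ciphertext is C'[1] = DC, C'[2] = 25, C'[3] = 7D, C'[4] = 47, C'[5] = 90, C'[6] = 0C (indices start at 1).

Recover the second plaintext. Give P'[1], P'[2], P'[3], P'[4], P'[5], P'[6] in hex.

P'[1] = 97, P'[2] = 6F, P'[3] = 34, P'[4] = 0F, P'[5] = D7, P'[6] = 4A

In CTR with a reused counter, both messages share the same keystream S_i, so C_i ⊕ C'_i = P_i ⊕ P'_i and thus P'_i = P_i ⊕ C_i ⊕ C'_i.
P'[1]: 93 ⊕ D8 ⊕ DC = 97.
P'[2]: 30 ⊕ 7A ⊕ 25 = 6F.
P'[3]: 04 ⊕ 4D ⊕ 7D = 34.
P'[4]: CB ⊕ 83 ⊕ 47 = 0F.
P'[5]: DB ⊕ 9C ⊕ 90 = D7.
P'[6]: 45 ⊕ 03 ⊕ 0C = 4A.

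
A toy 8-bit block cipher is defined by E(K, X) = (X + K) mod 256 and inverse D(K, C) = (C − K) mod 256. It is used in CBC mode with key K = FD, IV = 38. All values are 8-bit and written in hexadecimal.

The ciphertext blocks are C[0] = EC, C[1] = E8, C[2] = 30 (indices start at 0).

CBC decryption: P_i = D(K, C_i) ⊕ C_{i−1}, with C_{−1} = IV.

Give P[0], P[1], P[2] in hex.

P[0]: D(K, EC) = EF; EF ⊕ 38 = D7.
P[1]: D(K, E8) = EB; EB ⊕ EC = 07.
P[2]: D(K, 30) = 33; 33 ⊕ E8 = DB.

P[0] = D7, P[1] = 07, P[2] = DB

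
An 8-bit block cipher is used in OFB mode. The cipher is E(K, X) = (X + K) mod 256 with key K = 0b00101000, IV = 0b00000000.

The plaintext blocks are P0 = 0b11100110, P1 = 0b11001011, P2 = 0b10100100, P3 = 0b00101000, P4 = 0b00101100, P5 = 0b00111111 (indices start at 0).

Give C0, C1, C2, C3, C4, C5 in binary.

C0 = 0b11001110, C1 = 0b10011011, C2 = 0b11011100, C3 = 0b10001000, C4 = 0b11100100, C5 = 0b11001111

OFB encryption: S_i = E(K, S_{i−1}) with S_{−1} = IV; C_i = P_i ⊕ S_i.
C0: S = E(K, 0b00000000) = 0b00101000; 0b11100110 ⊕ 0b00101000 = 0b11001110.
C1: S = E(K, 0b00101000) = 0b01010000; 0b11001011 ⊕ 0b01010000 = 0b10011011.
C2: S = E(K, 0b01010000) = 0b01111000; 0b10100100 ⊕ 0b01111000 = 0b11011100.
C3: S = E(K, 0b01111000) = 0b10100000; 0b00101000 ⊕ 0b10100000 = 0b10001000.
C4: S = E(K, 0b10100000) = 0b11001000; 0b00101100 ⊕ 0b11001000 = 0b11100100.
C5: S = E(K, 0b11001000) = 0b11110000; 0b00111111 ⊕ 0b11110000 = 0b11001111.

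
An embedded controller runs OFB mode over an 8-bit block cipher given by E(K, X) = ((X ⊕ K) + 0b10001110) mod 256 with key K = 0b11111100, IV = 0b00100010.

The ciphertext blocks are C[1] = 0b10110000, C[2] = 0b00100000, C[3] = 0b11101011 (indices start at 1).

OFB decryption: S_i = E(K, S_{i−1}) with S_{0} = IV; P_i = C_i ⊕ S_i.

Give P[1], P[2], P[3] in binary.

P[1]: S = E(K, 0b00100010) = 0b01101100; 0b10110000 ⊕ 0b01101100 = 0b11011100.
P[2]: S = E(K, 0b01101100) = 0b00011110; 0b00100000 ⊕ 0b00011110 = 0b00111110.
P[3]: S = E(K, 0b00011110) = 0b01110000; 0b11101011 ⊕ 0b01110000 = 0b10011011.

P[1] = 0b11011100, P[2] = 0b00111110, P[3] = 0b10011011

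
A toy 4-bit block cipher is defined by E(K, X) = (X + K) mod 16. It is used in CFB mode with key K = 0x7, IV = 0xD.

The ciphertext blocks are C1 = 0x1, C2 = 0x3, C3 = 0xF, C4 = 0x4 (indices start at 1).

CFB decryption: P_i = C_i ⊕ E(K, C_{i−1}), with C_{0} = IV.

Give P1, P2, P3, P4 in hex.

P1: E(K, 0xD) = 0x4; 0x1 ⊕ 0x4 = 0x5.
P2: E(K, 0x1) = 0x8; 0x3 ⊕ 0x8 = 0xB.
P3: E(K, 0x3) = 0xA; 0xF ⊕ 0xA = 0x5.
P4: E(K, 0xF) = 0x6; 0x4 ⊕ 0x6 = 0x2.

P1 = 0x5, P2 = 0xB, P3 = 0x5, P4 = 0x2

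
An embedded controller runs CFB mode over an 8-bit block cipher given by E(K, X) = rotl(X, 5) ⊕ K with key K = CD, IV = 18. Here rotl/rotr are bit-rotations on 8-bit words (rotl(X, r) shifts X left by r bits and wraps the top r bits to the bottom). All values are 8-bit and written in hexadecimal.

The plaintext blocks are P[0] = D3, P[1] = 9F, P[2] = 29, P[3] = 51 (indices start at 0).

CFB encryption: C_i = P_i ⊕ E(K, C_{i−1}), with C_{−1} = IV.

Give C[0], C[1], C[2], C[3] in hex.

C[0]: E(K, 18) = CE; D3 ⊕ CE = 1D.
C[1]: E(K, 1D) = 6E; 9F ⊕ 6E = F1.
C[2]: E(K, F1) = F3; 29 ⊕ F3 = DA.
C[3]: E(K, DA) = 96; 51 ⊕ 96 = C7.

C[0] = 1D, C[1] = F1, C[2] = DA, C[3] = C7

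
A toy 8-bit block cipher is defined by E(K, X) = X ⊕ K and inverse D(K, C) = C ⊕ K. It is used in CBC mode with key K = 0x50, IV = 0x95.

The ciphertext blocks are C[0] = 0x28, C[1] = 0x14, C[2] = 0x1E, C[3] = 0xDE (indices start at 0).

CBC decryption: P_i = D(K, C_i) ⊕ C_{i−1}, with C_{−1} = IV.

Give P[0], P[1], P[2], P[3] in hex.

P[0]: D(K, 0x28) = 0x78; 0x78 ⊕ 0x95 = 0xED.
P[1]: D(K, 0x14) = 0x44; 0x44 ⊕ 0x28 = 0x6C.
P[2]: D(K, 0x1E) = 0x4E; 0x4E ⊕ 0x14 = 0x5A.
P[3]: D(K, 0xDE) = 0x8E; 0x8E ⊕ 0x1E = 0x90.

P[0] = 0xED, P[1] = 0x6C, P[2] = 0x5A, P[3] = 0x90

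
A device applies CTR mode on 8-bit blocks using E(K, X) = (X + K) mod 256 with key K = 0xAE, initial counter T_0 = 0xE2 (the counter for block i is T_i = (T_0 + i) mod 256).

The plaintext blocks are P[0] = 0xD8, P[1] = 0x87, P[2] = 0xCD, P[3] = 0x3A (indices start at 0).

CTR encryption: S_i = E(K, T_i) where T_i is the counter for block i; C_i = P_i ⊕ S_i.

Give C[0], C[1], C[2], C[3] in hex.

C[0]: T = 0xE2, S = E(K, T) = 0x90; 0xD8 ⊕ 0x90 = 0x48.
C[1]: T = 0xE3, S = E(K, T) = 0x91; 0x87 ⊕ 0x91 = 0x16.
C[2]: T = 0xE4, S = E(K, T) = 0x92; 0xCD ⊕ 0x92 = 0x5F.
C[3]: T = 0xE5, S = E(K, T) = 0x93; 0x3A ⊕ 0x93 = 0xA9.

C[0] = 0x48, C[1] = 0x16, C[2] = 0x5F, C[3] = 0xA9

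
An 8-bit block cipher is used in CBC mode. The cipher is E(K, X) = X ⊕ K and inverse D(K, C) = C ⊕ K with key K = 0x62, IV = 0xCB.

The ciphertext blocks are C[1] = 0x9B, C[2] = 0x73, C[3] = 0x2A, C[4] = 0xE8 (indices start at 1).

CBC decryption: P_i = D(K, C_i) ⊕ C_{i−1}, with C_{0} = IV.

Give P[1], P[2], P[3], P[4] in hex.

P[1] = 0x32, P[2] = 0x8A, P[3] = 0x3B, P[4] = 0xA0

P[1]: D(K, 0x9B) = 0xF9; 0xF9 ⊕ 0xCB = 0x32.
P[2]: D(K, 0x73) = 0x11; 0x11 ⊕ 0x9B = 0x8A.
P[3]: D(K, 0x2A) = 0x48; 0x48 ⊕ 0x73 = 0x3B.
P[4]: D(K, 0xE8) = 0x8A; 0x8A ⊕ 0x2A = 0xA0.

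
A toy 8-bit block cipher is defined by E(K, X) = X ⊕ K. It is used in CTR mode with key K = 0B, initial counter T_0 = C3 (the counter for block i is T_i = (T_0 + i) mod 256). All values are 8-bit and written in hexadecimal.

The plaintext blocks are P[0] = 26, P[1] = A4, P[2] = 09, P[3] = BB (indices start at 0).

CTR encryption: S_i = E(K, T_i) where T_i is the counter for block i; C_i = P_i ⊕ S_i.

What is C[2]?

C[2] = C7

C[0]: T = C3, S = E(K, T) = C8; 26 ⊕ C8 = EE.
C[1]: T = C4, S = E(K, T) = CF; A4 ⊕ CF = 6B.
C[2]: T = C5, S = E(K, T) = CE; 09 ⊕ CE = C7.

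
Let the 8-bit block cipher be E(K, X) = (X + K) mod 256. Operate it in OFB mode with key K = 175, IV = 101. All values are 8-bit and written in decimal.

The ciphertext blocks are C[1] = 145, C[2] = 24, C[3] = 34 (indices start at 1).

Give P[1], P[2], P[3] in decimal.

OFB decryption: S_i = E(K, S_{i−1}) with S_{0} = IV; P_i = C_i ⊕ S_i.
P[1]: S = E(K, 101) = 20; 145 ⊕ 20 = 133.
P[2]: S = E(K, 20) = 195; 24 ⊕ 195 = 219.
P[3]: S = E(K, 195) = 114; 34 ⊕ 114 = 80.

P[1] = 133, P[2] = 219, P[3] = 80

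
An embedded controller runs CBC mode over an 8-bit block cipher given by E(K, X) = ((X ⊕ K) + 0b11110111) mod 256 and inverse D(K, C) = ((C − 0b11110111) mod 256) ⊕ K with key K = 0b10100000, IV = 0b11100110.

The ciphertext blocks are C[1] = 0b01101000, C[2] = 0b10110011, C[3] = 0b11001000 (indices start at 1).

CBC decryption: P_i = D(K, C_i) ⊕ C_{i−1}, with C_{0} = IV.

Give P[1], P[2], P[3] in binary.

P[1] = 0b00110111, P[2] = 0b01110100, P[3] = 0b11000010

P[1]: D(K, 0b01101000) = 0b11010001; 0b11010001 ⊕ 0b11100110 = 0b00110111.
P[2]: D(K, 0b10110011) = 0b00011100; 0b00011100 ⊕ 0b01101000 = 0b01110100.
P[3]: D(K, 0b11001000) = 0b01110001; 0b01110001 ⊕ 0b10110011 = 0b11000010.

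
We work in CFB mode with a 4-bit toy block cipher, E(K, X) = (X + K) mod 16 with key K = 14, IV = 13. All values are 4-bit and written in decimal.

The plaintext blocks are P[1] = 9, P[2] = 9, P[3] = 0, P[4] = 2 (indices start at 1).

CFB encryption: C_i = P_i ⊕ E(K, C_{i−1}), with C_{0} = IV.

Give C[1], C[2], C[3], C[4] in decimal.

C[1]: E(K, 13) = 11; 9 ⊕ 11 = 2.
C[2]: E(K, 2) = 0; 9 ⊕ 0 = 9.
C[3]: E(K, 9) = 7; 0 ⊕ 7 = 7.
C[4]: E(K, 7) = 5; 2 ⊕ 5 = 7.

C[1] = 2, C[2] = 9, C[3] = 7, C[4] = 7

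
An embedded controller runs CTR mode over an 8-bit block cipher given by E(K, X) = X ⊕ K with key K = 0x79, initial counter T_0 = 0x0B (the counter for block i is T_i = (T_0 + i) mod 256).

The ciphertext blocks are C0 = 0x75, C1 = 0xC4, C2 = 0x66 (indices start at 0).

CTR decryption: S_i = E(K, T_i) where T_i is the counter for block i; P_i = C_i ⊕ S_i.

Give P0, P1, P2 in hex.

P0 = 0x07, P1 = 0xB1, P2 = 0x12

P0: T = 0x0B, S = E(K, T) = 0x72; 0x75 ⊕ 0x72 = 0x07.
P1: T = 0x0C, S = E(K, T) = 0x75; 0xC4 ⊕ 0x75 = 0xB1.
P2: T = 0x0D, S = E(K, T) = 0x74; 0x66 ⊕ 0x74 = 0x12.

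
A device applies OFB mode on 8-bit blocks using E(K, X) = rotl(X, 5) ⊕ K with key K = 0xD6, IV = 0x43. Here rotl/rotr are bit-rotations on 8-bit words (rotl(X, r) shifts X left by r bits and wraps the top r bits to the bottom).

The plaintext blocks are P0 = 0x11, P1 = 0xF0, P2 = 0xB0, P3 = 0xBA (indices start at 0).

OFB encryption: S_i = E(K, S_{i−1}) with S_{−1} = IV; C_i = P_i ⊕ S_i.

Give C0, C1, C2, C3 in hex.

C0: S = E(K, 0x43) = 0xBE; 0x11 ⊕ 0xBE = 0xAF.
C1: S = E(K, 0xBE) = 0x01; 0xF0 ⊕ 0x01 = 0xF1.
C2: S = E(K, 0x01) = 0xF6; 0xB0 ⊕ 0xF6 = 0x46.
C3: S = E(K, 0xF6) = 0x08; 0xBA ⊕ 0x08 = 0xB2.

C0 = 0xAF, C1 = 0xF1, C2 = 0x46, C3 = 0xB2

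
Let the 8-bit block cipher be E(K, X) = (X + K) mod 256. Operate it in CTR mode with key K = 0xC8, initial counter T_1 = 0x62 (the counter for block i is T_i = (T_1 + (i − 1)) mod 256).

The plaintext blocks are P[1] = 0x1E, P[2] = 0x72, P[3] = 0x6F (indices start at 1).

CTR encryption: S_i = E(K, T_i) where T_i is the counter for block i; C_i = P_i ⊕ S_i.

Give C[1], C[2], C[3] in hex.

C[1]: T = 0x62, S = E(K, T) = 0x2A; 0x1E ⊕ 0x2A = 0x34.
C[2]: T = 0x63, S = E(K, T) = 0x2B; 0x72 ⊕ 0x2B = 0x59.
C[3]: T = 0x64, S = E(K, T) = 0x2C; 0x6F ⊕ 0x2C = 0x43.

C[1] = 0x34, C[2] = 0x59, C[3] = 0x43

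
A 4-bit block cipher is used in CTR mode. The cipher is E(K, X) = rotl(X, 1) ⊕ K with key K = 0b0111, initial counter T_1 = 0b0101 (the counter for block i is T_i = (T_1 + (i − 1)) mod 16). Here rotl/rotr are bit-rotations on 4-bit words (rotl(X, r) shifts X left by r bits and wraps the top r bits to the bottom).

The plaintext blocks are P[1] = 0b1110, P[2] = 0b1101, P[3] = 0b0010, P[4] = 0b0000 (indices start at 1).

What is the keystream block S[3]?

0b1001

CTR encryption: S_i = E(K, T_i) where T_i is the counter for block i; C_i = P_i ⊕ S_i.
C[1]: T = 0b0101, S = E(K, T) = 0b1101; 0b1110 ⊕ 0b1101 = 0b0011.
C[2]: T = 0b0110, S = E(K, T) = 0b1011; 0b1101 ⊕ 0b1011 = 0b0110.
C[3]: T = 0b0111, S = E(K, T) = 0b1001; 0b0010 ⊕ 0b1001 = 0b1011.
So S[3] = 0b1001.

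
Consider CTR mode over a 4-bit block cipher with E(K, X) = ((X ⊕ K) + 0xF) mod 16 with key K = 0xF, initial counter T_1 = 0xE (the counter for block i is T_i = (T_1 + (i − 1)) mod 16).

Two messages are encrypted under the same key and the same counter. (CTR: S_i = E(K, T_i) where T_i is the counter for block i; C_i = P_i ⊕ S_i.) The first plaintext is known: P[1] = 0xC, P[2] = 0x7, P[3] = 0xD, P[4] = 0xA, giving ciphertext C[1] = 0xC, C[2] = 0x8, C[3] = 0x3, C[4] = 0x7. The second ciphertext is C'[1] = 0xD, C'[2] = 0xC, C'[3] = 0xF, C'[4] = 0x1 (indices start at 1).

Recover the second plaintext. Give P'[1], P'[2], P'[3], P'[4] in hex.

P'[1] = 0xD, P'[2] = 0x3, P'[3] = 0x1, P'[4] = 0xC

In CTR with a reused counter, both messages share the same keystream S_i, so C_i ⊕ C'_i = P_i ⊕ P'_i and thus P'_i = P_i ⊕ C_i ⊕ C'_i.
P'[1]: 0xC ⊕ 0xC ⊕ 0xD = 0xD.
P'[2]: 0x7 ⊕ 0x8 ⊕ 0xC = 0x3.
P'[3]: 0xD ⊕ 0x3 ⊕ 0xF = 0x1.
P'[4]: 0xA ⊕ 0x7 ⊕ 0x1 = 0xC.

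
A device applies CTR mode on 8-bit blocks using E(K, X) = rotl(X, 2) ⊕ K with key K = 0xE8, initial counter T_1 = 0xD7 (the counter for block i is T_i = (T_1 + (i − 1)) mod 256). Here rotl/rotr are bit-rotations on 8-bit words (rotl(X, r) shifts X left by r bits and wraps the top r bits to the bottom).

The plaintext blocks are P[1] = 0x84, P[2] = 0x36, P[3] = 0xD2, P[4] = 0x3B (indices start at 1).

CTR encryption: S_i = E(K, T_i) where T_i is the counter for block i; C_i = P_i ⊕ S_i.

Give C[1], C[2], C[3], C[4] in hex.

C[1] = 0x33, C[2] = 0xBD, C[3] = 0x5D, C[4] = 0xB8

C[1]: T = 0xD7, S = E(K, T) = 0xB7; 0x84 ⊕ 0xB7 = 0x33.
C[2]: T = 0xD8, S = E(K, T) = 0x8B; 0x36 ⊕ 0x8B = 0xBD.
C[3]: T = 0xD9, S = E(K, T) = 0x8F; 0xD2 ⊕ 0x8F = 0x5D.
C[4]: T = 0xDA, S = E(K, T) = 0x83; 0x3B ⊕ 0x83 = 0xB8.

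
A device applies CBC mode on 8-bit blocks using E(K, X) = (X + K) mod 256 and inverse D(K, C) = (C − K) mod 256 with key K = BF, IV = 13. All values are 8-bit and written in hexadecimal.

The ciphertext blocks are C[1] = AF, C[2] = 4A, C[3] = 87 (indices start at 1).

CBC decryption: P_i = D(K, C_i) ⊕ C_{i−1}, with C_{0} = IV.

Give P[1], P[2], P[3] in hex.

P[1]: D(K, AF) = F0; F0 ⊕ 13 = E3.
P[2]: D(K, 4A) = 8B; 8B ⊕ AF = 24.
P[3]: D(K, 87) = C8; C8 ⊕ 4A = 82.

P[1] = E3, P[2] = 24, P[3] = 82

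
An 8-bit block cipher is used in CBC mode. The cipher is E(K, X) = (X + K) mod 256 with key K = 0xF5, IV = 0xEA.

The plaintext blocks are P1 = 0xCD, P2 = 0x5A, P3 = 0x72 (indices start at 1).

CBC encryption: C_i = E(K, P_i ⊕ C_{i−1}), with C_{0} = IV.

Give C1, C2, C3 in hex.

C1 = 0x1C, C2 = 0x3B, C3 = 0x3E

C1: P1 ⊕ 0xEA = 0x27; E(K, 0x27) = 0x1C.
C2: P2 ⊕ 0x1C = 0x46; E(K, 0x46) = 0x3B.
C3: P3 ⊕ 0x3B = 0x49; E(K, 0x49) = 0x3E.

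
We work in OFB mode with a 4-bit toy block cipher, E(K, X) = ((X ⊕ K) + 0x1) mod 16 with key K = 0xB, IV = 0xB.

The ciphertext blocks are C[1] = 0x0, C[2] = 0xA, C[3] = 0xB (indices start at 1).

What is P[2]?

P[2] = 0x1

OFB decryption: S_i = E(K, S_{i−1}) with S_{0} = IV; P_i = C_i ⊕ S_i.
P[1]: S = E(K, 0xB) = 0x1; 0x0 ⊕ 0x1 = 0x1.
P[2]: S = E(K, 0x1) = 0xB; 0xA ⊕ 0xB = 0x1.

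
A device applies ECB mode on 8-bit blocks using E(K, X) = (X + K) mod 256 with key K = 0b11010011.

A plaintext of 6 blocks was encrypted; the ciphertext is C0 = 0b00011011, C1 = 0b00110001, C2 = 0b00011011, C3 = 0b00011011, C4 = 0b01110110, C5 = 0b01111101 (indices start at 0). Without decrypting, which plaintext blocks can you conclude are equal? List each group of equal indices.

P0 = P2 = P3

ECB encrypts each block independently with the same key, so equal ciphertext blocks imply equal plaintext blocks.
C0 = C2 = C3 = 0b00011011, so P0 = P2 = P3.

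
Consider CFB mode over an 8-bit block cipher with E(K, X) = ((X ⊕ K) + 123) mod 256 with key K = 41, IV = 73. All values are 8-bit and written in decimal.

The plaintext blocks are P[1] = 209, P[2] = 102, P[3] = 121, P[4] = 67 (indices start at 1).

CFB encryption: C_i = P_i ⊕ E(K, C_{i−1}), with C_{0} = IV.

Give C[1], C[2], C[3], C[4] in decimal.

C[1]: E(K, 73) = 219; 209 ⊕ 219 = 10.
C[2]: E(K, 10) = 158; 102 ⊕ 158 = 248.
C[3]: E(K, 248) = 76; 121 ⊕ 76 = 53.
C[4]: E(K, 53) = 151; 67 ⊕ 151 = 212.

C[1] = 10, C[2] = 248, C[3] = 53, C[4] = 212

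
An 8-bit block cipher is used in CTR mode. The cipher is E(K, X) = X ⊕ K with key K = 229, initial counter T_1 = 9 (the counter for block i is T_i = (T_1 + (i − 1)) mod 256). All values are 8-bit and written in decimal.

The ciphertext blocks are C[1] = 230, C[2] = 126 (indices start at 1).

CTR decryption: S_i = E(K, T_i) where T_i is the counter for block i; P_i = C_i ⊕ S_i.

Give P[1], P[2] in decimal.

P[1]: T = 9, S = E(K, T) = 236; 230 ⊕ 236 = 10.
P[2]: T = 10, S = E(K, T) = 239; 126 ⊕ 239 = 145.

P[1] = 10, P[2] = 145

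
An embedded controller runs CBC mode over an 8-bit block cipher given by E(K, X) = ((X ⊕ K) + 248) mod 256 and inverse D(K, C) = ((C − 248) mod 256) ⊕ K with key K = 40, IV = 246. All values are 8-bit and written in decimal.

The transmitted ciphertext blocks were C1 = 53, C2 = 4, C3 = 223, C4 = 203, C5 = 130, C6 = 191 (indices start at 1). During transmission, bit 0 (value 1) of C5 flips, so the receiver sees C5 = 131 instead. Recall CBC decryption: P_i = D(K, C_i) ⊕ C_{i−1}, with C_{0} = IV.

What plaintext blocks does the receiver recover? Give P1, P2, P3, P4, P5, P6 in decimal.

Only C5 changed, to 131. In CBC, a change in C_i garbles P_i and flips the same bit in P_{i+1}. Decrypting the received ciphertext:
P1: D(K, 53) = 21; 21 ⊕ 246 = 227.
P2: D(K, 4) = 36; 36 ⊕ 53 = 17.
P3: D(K, 223) = 207; 207 ⊕ 4 = 203.
P4: D(K, 203) = 251; 251 ⊕ 223 = 36.
P5: D(K, 131) = 163; 163 ⊕ 203 = 104.
P6: D(K, 191) = 239; 239 ⊕ 131 = 108.
Blocks that differ from the original plaintext: P5, P6.

P1 = 227, P2 = 17, P3 = 203, P4 = 36, P5 = 104, P6 = 108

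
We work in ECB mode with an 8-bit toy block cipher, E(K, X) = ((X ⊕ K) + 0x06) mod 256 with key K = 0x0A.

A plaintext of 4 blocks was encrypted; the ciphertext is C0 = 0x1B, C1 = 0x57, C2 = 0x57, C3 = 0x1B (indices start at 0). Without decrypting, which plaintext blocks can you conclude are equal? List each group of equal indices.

ECB encrypts each block independently with the same key, so equal ciphertext blocks imply equal plaintext blocks.
C0 = C3 = 0x1B, so P0 = P3.
C1 = C2 = 0x57, so P1 = P2.

P0 = P3; P1 = P2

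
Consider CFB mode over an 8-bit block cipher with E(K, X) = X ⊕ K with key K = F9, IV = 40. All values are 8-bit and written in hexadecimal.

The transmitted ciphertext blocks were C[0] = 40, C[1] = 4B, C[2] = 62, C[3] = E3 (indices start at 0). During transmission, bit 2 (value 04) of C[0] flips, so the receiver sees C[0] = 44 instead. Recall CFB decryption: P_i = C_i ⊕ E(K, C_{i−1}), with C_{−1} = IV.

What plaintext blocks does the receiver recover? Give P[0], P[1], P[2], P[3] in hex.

P[0] = FD, P[1] = F6, P[2] = D0, P[3] = 78

Only C[0] changed, to 44. In CFB, a change in C_i flips the same bit in P_i and garbles P_{i+1}. Decrypting the received ciphertext:
P[0]: E(K, 40) = B9; 44 ⊕ B9 = FD.
P[1]: E(K, 44) = BD; 4B ⊕ BD = F6.
P[2]: E(K, 4B) = B2; 62 ⊕ B2 = D0.
P[3]: E(K, 62) = 9B; E3 ⊕ 9B = 78.
Blocks that differ from the original plaintext: P[0], P[1].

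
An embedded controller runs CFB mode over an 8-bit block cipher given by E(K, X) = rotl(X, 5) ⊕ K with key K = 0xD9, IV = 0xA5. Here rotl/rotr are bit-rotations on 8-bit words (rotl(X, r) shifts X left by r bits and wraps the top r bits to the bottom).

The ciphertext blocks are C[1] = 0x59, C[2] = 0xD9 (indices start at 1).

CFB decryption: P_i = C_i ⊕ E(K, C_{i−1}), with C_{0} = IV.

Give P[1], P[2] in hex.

P[1] = 0x34, P[2] = 0x2B

P[1]: E(K, 0xA5) = 0x6D; 0x59 ⊕ 0x6D = 0x34.
P[2]: E(K, 0x59) = 0xF2; 0xD9 ⊕ 0xF2 = 0x2B.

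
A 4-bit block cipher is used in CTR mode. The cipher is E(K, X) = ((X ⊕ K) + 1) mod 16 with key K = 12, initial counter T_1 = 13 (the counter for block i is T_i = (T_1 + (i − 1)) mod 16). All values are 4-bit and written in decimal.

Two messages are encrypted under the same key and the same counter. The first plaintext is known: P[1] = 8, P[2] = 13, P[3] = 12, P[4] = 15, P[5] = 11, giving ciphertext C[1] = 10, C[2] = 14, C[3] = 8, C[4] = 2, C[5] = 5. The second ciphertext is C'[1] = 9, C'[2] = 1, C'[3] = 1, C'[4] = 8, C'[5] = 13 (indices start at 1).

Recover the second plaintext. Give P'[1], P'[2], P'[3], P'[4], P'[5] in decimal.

P'[1] = 11, P'[2] = 2, P'[3] = 5, P'[4] = 5, P'[5] = 3

In CTR with a reused counter, both messages share the same keystream S_i, so C_i ⊕ C'_i = P_i ⊕ P'_i and thus P'_i = P_i ⊕ C_i ⊕ C'_i.
P'[1]: 8 ⊕ 10 ⊕ 9 = 11.
P'[2]: 13 ⊕ 14 ⊕ 1 = 2.
P'[3]: 12 ⊕ 8 ⊕ 1 = 5.
P'[4]: 15 ⊕ 2 ⊕ 8 = 5.
P'[5]: 11 ⊕ 5 ⊕ 13 = 3.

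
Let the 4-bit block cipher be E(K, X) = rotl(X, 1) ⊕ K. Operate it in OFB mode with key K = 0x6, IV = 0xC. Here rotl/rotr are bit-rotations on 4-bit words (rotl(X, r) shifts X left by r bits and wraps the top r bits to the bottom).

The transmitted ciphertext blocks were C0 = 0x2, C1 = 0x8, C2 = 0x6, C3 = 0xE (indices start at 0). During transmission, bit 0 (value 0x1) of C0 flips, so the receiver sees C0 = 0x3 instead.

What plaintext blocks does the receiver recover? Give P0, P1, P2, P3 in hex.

P0 = 0xC, P1 = 0x1, P2 = 0x3, P3 = 0x2

OFB decryption: S_i = E(K, S_{i−1}) with S_{−1} = IV; P_i = C_i ⊕ S_i.
Only C0 changed, to 0x3. In OFB, a change in C_i flips the same bit in P_i only; the keystream is unaffected. Decrypting the received ciphertext:
P0: S = E(K, 0xC) = 0xF; 0x3 ⊕ 0xF = 0xC.
P1: S = E(K, 0xF) = 0x9; 0x8 ⊕ 0x9 = 0x1.
P2: S = E(K, 0x9) = 0x5; 0x6 ⊕ 0x5 = 0x3.
P3: S = E(K, 0x5) = 0xC; 0xE ⊕ 0xC = 0x2.
Blocks that differ from the original plaintext: P0.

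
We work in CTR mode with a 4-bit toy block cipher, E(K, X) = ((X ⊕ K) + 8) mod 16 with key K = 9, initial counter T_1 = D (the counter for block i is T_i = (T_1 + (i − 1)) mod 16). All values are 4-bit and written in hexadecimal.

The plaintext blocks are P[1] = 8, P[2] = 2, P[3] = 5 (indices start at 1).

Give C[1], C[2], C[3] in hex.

C[1] = 4, C[2] = D, C[3] = B

CTR encryption: S_i = E(K, T_i) where T_i is the counter for block i; C_i = P_i ⊕ S_i.
C[1]: T = D, S = E(K, T) = C; 8 ⊕ C = 4.
C[2]: T = E, S = E(K, T) = F; 2 ⊕ F = D.
C[3]: T = F, S = E(K, T) = E; 5 ⊕ E = B.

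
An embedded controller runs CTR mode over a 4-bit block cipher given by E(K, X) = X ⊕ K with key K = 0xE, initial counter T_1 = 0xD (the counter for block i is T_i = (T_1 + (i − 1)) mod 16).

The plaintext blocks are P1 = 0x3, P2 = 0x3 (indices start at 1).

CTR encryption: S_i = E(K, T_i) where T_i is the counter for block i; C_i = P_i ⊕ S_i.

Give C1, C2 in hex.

C1: T = 0xD, S = E(K, T) = 0x3; 0x3 ⊕ 0x3 = 0x0.
C2: T = 0xE, S = E(K, T) = 0x0; 0x3 ⊕ 0x0 = 0x3.

C1 = 0x0, C2 = 0x3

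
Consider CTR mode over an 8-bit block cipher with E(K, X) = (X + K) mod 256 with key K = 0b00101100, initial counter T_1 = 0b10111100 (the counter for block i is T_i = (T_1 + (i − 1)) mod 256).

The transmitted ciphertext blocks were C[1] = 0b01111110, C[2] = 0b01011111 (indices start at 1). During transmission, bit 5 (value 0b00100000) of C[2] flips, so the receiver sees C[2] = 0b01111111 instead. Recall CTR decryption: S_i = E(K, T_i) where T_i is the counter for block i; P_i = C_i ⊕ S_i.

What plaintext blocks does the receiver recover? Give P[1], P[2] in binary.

Only C[2] changed, to 0b01111111. In CTR, a change in C_i flips the same bit in P_i only; the keystream is unaffected. Decrypting the received ciphertext:
P[1]: T = 0b10111100, S = E(K, T) = 0b11101000; 0b01111110 ⊕ 0b11101000 = 0b10010110.
P[2]: T = 0b10111101, S = E(K, T) = 0b11101001; 0b01111111 ⊕ 0b11101001 = 0b10010110.
Blocks that differ from the original plaintext: P[2].

P[1] = 0b10010110, P[2] = 0b10010110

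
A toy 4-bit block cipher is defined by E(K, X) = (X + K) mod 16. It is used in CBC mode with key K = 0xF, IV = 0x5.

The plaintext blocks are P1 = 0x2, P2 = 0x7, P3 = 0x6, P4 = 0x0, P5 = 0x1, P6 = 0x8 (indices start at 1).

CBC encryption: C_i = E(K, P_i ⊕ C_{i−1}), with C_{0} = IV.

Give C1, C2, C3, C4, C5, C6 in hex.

C1: P1 ⊕ 0x5 = 0x7; E(K, 0x7) = 0x6.
C2: P2 ⊕ 0x6 = 0x1; E(K, 0x1) = 0x0.
C3: P3 ⊕ 0x0 = 0x6; E(K, 0x6) = 0x5.
C4: P4 ⊕ 0x5 = 0x5; E(K, 0x5) = 0x4.
C5: P5 ⊕ 0x4 = 0x5; E(K, 0x5) = 0x4.
C6: P6 ⊕ 0x4 = 0xC; E(K, 0xC) = 0xB.

C1 = 0x6, C2 = 0x0, C3 = 0x5, C4 = 0x4, C5 = 0x4, C6 = 0xB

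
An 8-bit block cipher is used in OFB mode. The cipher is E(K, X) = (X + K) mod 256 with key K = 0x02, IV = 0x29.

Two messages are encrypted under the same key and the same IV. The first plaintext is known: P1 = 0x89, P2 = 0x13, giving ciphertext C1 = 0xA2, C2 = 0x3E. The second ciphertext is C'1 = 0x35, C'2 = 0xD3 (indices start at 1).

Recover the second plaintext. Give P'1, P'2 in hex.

In OFB with a reused IV, both messages share the same keystream S_i, so C_i ⊕ C'_i = P_i ⊕ P'_i and thus P'_i = P_i ⊕ C_i ⊕ C'_i.
P'1: 0x89 ⊕ 0xA2 ⊕ 0x35 = 0x1E.
P'2: 0x13 ⊕ 0x3E ⊕ 0xD3 = 0xFE.

P'1 = 0x1E, P'2 = 0xFE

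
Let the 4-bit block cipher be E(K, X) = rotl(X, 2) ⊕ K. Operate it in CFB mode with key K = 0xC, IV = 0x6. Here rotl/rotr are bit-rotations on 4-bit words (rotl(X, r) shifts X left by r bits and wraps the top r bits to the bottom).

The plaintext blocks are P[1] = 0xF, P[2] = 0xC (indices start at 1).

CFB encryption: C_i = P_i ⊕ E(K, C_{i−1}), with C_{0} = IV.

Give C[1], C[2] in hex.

C[1] = 0xA, C[2] = 0xA

C[1]: E(K, 0x6) = 0x5; 0xF ⊕ 0x5 = 0xA.
C[2]: E(K, 0xA) = 0x6; 0xC ⊕ 0x6 = 0xA.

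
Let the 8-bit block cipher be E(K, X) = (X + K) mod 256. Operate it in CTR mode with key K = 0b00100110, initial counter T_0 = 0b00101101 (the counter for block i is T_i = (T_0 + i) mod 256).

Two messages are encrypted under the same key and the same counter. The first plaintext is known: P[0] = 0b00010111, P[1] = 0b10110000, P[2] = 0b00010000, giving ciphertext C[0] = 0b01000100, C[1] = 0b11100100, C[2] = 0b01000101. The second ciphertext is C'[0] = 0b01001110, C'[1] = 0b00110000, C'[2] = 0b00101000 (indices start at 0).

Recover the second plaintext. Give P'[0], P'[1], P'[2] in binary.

P'[0] = 0b00011101, P'[1] = 0b01100100, P'[2] = 0b01111101

In CTR with a reused counter, both messages share the same keystream S_i, so C_i ⊕ C'_i = P_i ⊕ P'_i and thus P'_i = P_i ⊕ C_i ⊕ C'_i.
P'[0]: 0b00010111 ⊕ 0b01000100 ⊕ 0b01001110 = 0b00011101.
P'[1]: 0b10110000 ⊕ 0b11100100 ⊕ 0b00110000 = 0b01100100.
P'[2]: 0b00010000 ⊕ 0b01000101 ⊕ 0b00101000 = 0b01111101.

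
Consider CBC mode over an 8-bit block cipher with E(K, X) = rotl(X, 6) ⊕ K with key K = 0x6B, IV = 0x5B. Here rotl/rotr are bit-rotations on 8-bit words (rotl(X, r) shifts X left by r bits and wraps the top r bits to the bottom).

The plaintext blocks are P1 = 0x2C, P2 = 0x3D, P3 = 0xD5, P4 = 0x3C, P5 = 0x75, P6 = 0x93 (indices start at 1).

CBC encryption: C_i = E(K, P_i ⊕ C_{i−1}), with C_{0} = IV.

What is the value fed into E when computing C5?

0x0E

C1: P1 ⊕ 0x5B = 0x77; E(K, 0x77) = 0xB6.
C2: P2 ⊕ 0xB6 = 0x8B; E(K, 0x8B) = 0x89.
C3: P3 ⊕ 0x89 = 0x5C; E(K, 0x5C) = 0x7C.
C4: P4 ⊕ 0x7C = 0x40; E(K, 0x40) = 0x7B.
C5: P5 ⊕ 0x7B = 0x0E; E(K, 0x0E) = 0xE8.
So the input to E for block 5 is 0x0E.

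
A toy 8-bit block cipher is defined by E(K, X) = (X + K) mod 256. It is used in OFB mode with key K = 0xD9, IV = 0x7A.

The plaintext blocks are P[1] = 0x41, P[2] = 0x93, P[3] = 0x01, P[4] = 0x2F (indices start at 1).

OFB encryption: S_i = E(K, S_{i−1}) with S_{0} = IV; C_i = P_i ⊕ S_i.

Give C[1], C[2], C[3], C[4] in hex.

C[1] = 0x12, C[2] = 0xBF, C[3] = 0x04, C[4] = 0xF1

C[1]: S = E(K, 0x7A) = 0x53; 0x41 ⊕ 0x53 = 0x12.
C[2]: S = E(K, 0x53) = 0x2C; 0x93 ⊕ 0x2C = 0xBF.
C[3]: S = E(K, 0x2C) = 0x05; 0x01 ⊕ 0x05 = 0x04.
C[4]: S = E(K, 0x05) = 0xDE; 0x2F ⊕ 0xDE = 0xF1.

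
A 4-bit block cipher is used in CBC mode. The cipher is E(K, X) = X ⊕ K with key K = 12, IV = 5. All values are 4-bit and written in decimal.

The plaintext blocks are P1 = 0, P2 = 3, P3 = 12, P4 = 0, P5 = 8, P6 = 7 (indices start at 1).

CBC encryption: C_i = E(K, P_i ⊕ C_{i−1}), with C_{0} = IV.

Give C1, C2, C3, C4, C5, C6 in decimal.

C1 = 9, C2 = 6, C3 = 6, C4 = 10, C5 = 14, C6 = 5

C1: P1 ⊕ 5 = 5; E(K, 5) = 9.
C2: P2 ⊕ 9 = 10; E(K, 10) = 6.
C3: P3 ⊕ 6 = 10; E(K, 10) = 6.
C4: P4 ⊕ 6 = 6; E(K, 6) = 10.
C5: P5 ⊕ 10 = 2; E(K, 2) = 14.
C6: P6 ⊕ 14 = 9; E(K, 9) = 5.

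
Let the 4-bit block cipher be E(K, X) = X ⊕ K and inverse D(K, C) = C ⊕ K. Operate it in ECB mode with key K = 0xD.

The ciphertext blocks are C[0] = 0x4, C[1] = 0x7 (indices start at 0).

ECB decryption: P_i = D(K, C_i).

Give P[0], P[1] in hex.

P[0]: D(K, 0x4) = 0x9.
P[1]: D(K, 0x7) = 0xA.

P[0] = 0x9, P[1] = 0xA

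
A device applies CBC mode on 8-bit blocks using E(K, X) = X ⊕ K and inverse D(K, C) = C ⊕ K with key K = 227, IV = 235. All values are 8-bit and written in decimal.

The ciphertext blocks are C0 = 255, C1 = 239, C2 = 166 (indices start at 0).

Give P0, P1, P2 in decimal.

P0 = 247, P1 = 243, P2 = 170

CBC decryption: P_i = D(K, C_i) ⊕ C_{i−1}, with C_{−1} = IV.
P0: D(K, 255) = 28; 28 ⊕ 235 = 247.
P1: D(K, 239) = 12; 12 ⊕ 255 = 243.
P2: D(K, 166) = 69; 69 ⊕ 239 = 170.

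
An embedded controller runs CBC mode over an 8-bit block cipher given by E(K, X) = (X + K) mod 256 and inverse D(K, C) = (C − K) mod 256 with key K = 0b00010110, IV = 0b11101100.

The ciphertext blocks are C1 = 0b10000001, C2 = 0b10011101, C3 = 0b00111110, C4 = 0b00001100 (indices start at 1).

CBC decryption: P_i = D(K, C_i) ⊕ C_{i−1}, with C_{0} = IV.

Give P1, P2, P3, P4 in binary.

P1 = 0b10000111, P2 = 0b00000110, P3 = 0b10110101, P4 = 0b11001000

P1: D(K, 0b10000001) = 0b01101011; 0b01101011 ⊕ 0b11101100 = 0b10000111.
P2: D(K, 0b10011101) = 0b10000111; 0b10000111 ⊕ 0b10000001 = 0b00000110.
P3: D(K, 0b00111110) = 0b00101000; 0b00101000 ⊕ 0b10011101 = 0b10110101.
P4: D(K, 0b00001100) = 0b11110110; 0b11110110 ⊕ 0b00111110 = 0b11001000.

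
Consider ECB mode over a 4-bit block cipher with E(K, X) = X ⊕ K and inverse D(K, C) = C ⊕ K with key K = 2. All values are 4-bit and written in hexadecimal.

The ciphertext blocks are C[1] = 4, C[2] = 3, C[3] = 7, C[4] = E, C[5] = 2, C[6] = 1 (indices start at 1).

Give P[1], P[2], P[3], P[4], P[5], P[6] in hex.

P[1] = 6, P[2] = 1, P[3] = 5, P[4] = C, P[5] = 0, P[6] = 3

ECB decryption: P_i = D(K, C_i).
P[1]: D(K, 4) = 6.
P[2]: D(K, 3) = 1.
P[3]: D(K, 7) = 5.
P[4]: D(K, E) = C.
P[5]: D(K, 2) = 0.
P[6]: D(K, 1) = 3.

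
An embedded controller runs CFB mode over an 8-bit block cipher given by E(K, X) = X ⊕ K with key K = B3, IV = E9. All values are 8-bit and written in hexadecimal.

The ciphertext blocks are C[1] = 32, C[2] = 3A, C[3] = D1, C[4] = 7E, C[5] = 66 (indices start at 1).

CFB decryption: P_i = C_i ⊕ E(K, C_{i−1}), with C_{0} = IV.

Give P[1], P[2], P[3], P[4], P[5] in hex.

P[1]: E(K, E9) = 5A; 32 ⊕ 5A = 68.
P[2]: E(K, 32) = 81; 3A ⊕ 81 = BB.
P[3]: E(K, 3A) = 89; D1 ⊕ 89 = 58.
P[4]: E(K, D1) = 62; 7E ⊕ 62 = 1C.
P[5]: E(K, 7E) = CD; 66 ⊕ CD = AB.

P[1] = 68, P[2] = BB, P[3] = 58, P[4] = 1C, P[5] = AB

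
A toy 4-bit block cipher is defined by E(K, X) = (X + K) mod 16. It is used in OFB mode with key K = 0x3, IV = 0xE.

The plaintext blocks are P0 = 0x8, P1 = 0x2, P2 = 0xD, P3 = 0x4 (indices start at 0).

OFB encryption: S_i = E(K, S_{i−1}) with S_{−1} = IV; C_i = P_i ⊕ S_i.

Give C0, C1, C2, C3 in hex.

C0 = 0x9, C1 = 0x6, C2 = 0xA, C3 = 0xE

C0: S = E(K, 0xE) = 0x1; 0x8 ⊕ 0x1 = 0x9.
C1: S = E(K, 0x1) = 0x4; 0x2 ⊕ 0x4 = 0x6.
C2: S = E(K, 0x4) = 0x7; 0xD ⊕ 0x7 = 0xA.
C3: S = E(K, 0x7) = 0xA; 0x4 ⊕ 0xA = 0xE.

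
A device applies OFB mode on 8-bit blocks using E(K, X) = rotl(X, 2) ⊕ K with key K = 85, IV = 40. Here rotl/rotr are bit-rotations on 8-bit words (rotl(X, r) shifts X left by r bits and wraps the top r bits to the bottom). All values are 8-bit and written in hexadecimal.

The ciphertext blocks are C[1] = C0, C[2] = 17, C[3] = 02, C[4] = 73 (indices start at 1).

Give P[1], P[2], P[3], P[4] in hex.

P[1] = 44, P[2] = 80, P[3] = D9, P[4] = 99

OFB decryption: S_i = E(K, S_{i−1}) with S_{0} = IV; P_i = C_i ⊕ S_i.
P[1]: S = E(K, 40) = 84; C0 ⊕ 84 = 44.
P[2]: S = E(K, 84) = 97; 17 ⊕ 97 = 80.
P[3]: S = E(K, 97) = DB; 02 ⊕ DB = D9.
P[4]: S = E(K, DB) = EA; 73 ⊕ EA = 99.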